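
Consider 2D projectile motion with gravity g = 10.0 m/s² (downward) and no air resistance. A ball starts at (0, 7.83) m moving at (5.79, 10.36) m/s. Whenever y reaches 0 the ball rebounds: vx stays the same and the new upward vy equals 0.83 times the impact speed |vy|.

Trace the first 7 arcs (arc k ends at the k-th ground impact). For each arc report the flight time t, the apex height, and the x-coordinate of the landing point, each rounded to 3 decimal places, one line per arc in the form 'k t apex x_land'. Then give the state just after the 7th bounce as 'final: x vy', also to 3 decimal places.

1 2.661 13.196 15.405
2 2.697 9.091 31.019
3 2.238 6.263 43.980
4 1.858 4.314 54.736
5 1.542 2.972 63.665
6 1.280 2.048 71.075
7 1.062 1.411 77.226
final: 77.226 4.408

Arc 1: start y=7.830, vy=10.360 → t=2.661, apex=13.196, x_land=15.405, impact vy=-16.246
  bounce: vy ← 0.83·16.246 = 13.484
Arc 2: start y=0.000, vy=13.484 → t=2.697, apex=9.091, x_land=31.019, impact vy=-13.484
  bounce: vy ← 0.83·13.484 = 11.192
Arc 3: start y=0.000, vy=11.192 → t=2.238, apex=6.263, x_land=43.980, impact vy=-11.192
  bounce: vy ← 0.83·11.192 = 9.289
Arc 4: start y=0.000, vy=9.289 → t=1.858, apex=4.314, x_land=54.736, impact vy=-9.289
  bounce: vy ← 0.83·9.289 = 7.710
Arc 5: start y=0.000, vy=7.710 → t=1.542, apex=2.972, x_land=63.665, impact vy=-7.710
  bounce: vy ← 0.83·7.710 = 6.399
Arc 6: start y=0.000, vy=6.399 → t=1.280, apex=2.048, x_land=71.075, impact vy=-6.399
  bounce: vy ← 0.83·6.399 = 5.311
Arc 7: start y=0.000, vy=5.311 → t=1.062, apex=1.411, x_land=77.226, impact vy=-5.311
  bounce: vy ← 0.83·5.311 = 4.408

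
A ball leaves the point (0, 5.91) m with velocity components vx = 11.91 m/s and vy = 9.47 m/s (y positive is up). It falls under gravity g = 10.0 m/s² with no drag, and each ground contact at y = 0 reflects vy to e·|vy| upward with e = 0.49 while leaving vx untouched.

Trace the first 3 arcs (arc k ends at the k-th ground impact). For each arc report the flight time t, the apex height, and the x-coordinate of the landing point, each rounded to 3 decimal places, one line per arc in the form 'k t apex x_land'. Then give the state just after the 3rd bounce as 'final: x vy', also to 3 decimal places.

Arc 1: start y=5.910, vy=9.470 → t=2.389, apex=10.394, x_land=28.451, impact vy=-14.418
  bounce: vy ← 0.49·14.418 = 7.065
Arc 2: start y=0.000, vy=7.065 → t=1.413, apex=2.496, x_land=45.279, impact vy=-7.065
  bounce: vy ← 0.49·7.065 = 3.462
Arc 3: start y=0.000, vy=3.462 → t=0.692, apex=0.599, x_land=53.525, impact vy=-3.462
  bounce: vy ← 0.49·3.462 = 1.696

1 2.389 10.394 28.451
2 1.413 2.496 45.279
3 0.692 0.599 53.525
final: 53.525 1.696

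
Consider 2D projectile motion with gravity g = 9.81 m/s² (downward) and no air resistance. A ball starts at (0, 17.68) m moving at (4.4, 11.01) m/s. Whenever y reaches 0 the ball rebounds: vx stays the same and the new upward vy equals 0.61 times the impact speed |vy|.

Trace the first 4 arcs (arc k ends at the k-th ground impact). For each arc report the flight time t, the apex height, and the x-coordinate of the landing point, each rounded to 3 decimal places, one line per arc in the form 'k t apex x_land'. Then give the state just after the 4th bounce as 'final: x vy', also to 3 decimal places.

Arc 1: start y=17.680, vy=11.010 → t=3.328, apex=23.858, x_land=14.642, impact vy=-21.636
  bounce: vy ← 0.61·21.636 = 13.198
Arc 2: start y=0.000, vy=13.198 → t=2.691, apex=8.878, x_land=26.481, impact vy=-13.198
  bounce: vy ← 0.61·13.198 = 8.051
Arc 3: start y=0.000, vy=8.051 → t=1.641, apex=3.303, x_land=33.703, impact vy=-8.051
  bounce: vy ← 0.61·8.051 = 4.911
Arc 4: start y=0.000, vy=4.911 → t=1.001, apex=1.229, x_land=38.108, impact vy=-4.911
  bounce: vy ← 0.61·4.911 = 2.996

1 3.328 23.858 14.642
2 2.691 8.878 26.481
3 1.641 3.303 33.703
4 1.001 1.229 38.108
final: 38.108 2.996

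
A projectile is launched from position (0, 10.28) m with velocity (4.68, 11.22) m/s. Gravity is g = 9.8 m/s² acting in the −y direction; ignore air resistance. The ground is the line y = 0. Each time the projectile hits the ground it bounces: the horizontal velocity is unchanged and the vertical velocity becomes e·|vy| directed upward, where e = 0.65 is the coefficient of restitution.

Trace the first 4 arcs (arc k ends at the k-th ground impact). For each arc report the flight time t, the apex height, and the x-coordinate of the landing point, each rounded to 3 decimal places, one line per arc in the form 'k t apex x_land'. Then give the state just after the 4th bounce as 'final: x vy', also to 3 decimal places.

1 2.991 16.703 13.999
2 2.400 7.057 25.231
3 1.560 2.982 32.533
4 1.014 1.260 37.279
final: 37.279 3.230

Arc 1: start y=10.280, vy=11.220 → t=2.991, apex=16.703, x_land=13.999, impact vy=-18.094
  bounce: vy ← 0.65·18.094 = 11.761
Arc 2: start y=0.000, vy=11.761 → t=2.400, apex=7.057, x_land=25.231, impact vy=-11.761
  bounce: vy ← 0.65·11.761 = 7.645
Arc 3: start y=0.000, vy=7.645 → t=1.560, apex=2.982, x_land=32.533, impact vy=-7.645
  bounce: vy ← 0.65·7.645 = 4.969
Arc 4: start y=0.000, vy=4.969 → t=1.014, apex=1.260, x_land=37.279, impact vy=-4.969
  bounce: vy ← 0.65·4.969 = 3.230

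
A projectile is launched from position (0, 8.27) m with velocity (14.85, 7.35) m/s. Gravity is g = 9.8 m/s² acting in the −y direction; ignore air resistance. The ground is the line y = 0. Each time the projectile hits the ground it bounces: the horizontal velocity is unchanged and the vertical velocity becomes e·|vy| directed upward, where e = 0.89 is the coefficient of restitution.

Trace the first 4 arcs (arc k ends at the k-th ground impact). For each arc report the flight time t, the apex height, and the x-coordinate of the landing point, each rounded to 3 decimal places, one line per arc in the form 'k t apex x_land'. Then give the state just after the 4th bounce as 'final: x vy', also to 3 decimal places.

Arc 1: start y=8.270, vy=7.350 → t=2.250, apex=11.026, x_land=33.414, impact vy=-14.701
  bounce: vy ← 0.89·14.701 = 13.084
Arc 2: start y=0.000, vy=13.084 → t=2.670, apex=8.734, x_land=73.066, impact vy=-13.084
  bounce: vy ← 0.89·13.084 = 11.645
Arc 3: start y=0.000, vy=11.645 → t=2.376, apex=6.918, x_land=108.356, impact vy=-11.645
  bounce: vy ← 0.89·11.645 = 10.364
Arc 4: start y=0.000, vy=10.364 → t=2.115, apex=5.480, x_land=139.764, impact vy=-10.364
  bounce: vy ← 0.89·10.364 = 9.224

1 2.250 11.026 33.414
2 2.670 8.734 73.066
3 2.376 6.918 108.356
4 2.115 5.480 139.764
final: 139.764 9.224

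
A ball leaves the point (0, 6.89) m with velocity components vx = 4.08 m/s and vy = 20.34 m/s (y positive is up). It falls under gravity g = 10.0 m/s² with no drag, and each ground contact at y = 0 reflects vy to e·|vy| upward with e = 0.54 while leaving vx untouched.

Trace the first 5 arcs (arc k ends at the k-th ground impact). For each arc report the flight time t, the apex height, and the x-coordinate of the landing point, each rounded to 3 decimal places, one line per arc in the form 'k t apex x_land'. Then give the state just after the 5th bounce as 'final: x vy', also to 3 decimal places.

Arc 1: start y=6.890, vy=20.340 → t=4.382, apex=27.576, x_land=17.880, impact vy=-23.484
  bounce: vy ← 0.54·23.484 = 12.682
Arc 2: start y=0.000, vy=12.682 → t=2.536, apex=8.041, x_land=28.228, impact vy=-12.682
  bounce: vy ← 0.54·12.682 = 6.848
Arc 3: start y=0.000, vy=6.848 → t=1.370, apex=2.345, x_land=33.816, impact vy=-6.848
  bounce: vy ← 0.54·6.848 = 3.698
Arc 4: start y=0.000, vy=3.698 → t=0.740, apex=0.684, x_land=36.834, impact vy=-3.698
  bounce: vy ← 0.54·3.698 = 1.997
Arc 5: start y=0.000, vy=1.997 → t=0.399, apex=0.199, x_land=38.463, impact vy=-1.997
  bounce: vy ← 0.54·1.997 = 1.078

1 4.382 27.576 17.880
2 2.536 8.041 28.228
3 1.370 2.345 33.816
4 0.740 0.684 36.834
5 0.399 0.199 38.463
final: 38.463 1.078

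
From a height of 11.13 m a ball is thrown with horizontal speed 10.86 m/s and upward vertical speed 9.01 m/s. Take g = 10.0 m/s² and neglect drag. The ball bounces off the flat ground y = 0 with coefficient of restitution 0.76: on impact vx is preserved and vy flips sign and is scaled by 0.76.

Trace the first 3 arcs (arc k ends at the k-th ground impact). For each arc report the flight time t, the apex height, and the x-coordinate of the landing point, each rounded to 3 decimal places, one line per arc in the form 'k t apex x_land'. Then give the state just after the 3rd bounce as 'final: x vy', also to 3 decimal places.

Arc 1: start y=11.130, vy=9.010 → t=2.644, apex=15.189, x_land=28.713, impact vy=-17.429
  bounce: vy ← 0.76·17.429 = 13.246
Arc 2: start y=0.000, vy=13.246 → t=2.649, apex=8.773, x_land=57.484, impact vy=-13.246
  bounce: vy ← 0.76·13.246 = 10.067
Arc 3: start y=0.000, vy=10.067 → t=2.013, apex=5.067, x_land=79.350, impact vy=-10.067
  bounce: vy ← 0.76·10.067 = 7.651

1 2.644 15.189 28.713
2 2.649 8.773 57.484
3 2.013 5.067 79.350
final: 79.350 7.651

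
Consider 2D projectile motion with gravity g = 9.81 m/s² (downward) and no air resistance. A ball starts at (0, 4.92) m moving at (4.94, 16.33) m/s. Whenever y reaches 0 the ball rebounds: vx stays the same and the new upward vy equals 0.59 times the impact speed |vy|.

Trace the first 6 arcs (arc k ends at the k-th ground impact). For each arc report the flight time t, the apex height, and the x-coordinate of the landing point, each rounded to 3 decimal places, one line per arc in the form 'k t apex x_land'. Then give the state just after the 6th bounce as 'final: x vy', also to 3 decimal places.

1 3.607 18.512 17.820
2 2.292 6.444 29.144
3 1.353 2.243 35.826
4 0.798 0.781 39.768
5 0.471 0.272 42.094
6 0.278 0.095 43.466
final: 43.466 0.804

Arc 1: start y=4.920, vy=16.330 → t=3.607, apex=18.512, x_land=17.820, impact vy=-19.058
  bounce: vy ← 0.59·19.058 = 11.244
Arc 2: start y=0.000, vy=11.244 → t=2.292, apex=6.444, x_land=29.144, impact vy=-11.244
  bounce: vy ← 0.59·11.244 = 6.634
Arc 3: start y=0.000, vy=6.634 → t=1.353, apex=2.243, x_land=35.826, impact vy=-6.634
  bounce: vy ← 0.59·6.634 = 3.914
Arc 4: start y=0.000, vy=3.914 → t=0.798, apex=0.781, x_land=39.768, impact vy=-3.914
  bounce: vy ← 0.59·3.914 = 2.309
Arc 5: start y=0.000, vy=2.309 → t=0.471, apex=0.272, x_land=42.094, impact vy=-2.309
  bounce: vy ← 0.59·2.309 = 1.362
Arc 6: start y=0.000, vy=1.362 → t=0.278, apex=0.095, x_land=43.466, impact vy=-1.362
  bounce: vy ← 0.59·1.362 = 0.804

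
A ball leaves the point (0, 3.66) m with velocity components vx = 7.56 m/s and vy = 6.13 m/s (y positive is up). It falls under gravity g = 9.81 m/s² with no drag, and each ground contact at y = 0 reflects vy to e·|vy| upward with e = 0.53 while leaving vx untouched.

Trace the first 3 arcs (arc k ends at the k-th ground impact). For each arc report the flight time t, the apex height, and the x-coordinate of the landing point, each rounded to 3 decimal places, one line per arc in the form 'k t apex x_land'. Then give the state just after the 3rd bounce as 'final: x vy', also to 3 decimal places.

1 1.691 5.575 12.784
2 1.130 1.566 21.328
3 0.599 0.440 25.856
final: 25.856 1.557

Arc 1: start y=3.660, vy=6.130 → t=1.691, apex=5.575, x_land=12.784, impact vy=-10.459
  bounce: vy ← 0.53·10.459 = 5.543
Arc 2: start y=0.000, vy=5.543 → t=1.130, apex=1.566, x_land=21.328, impact vy=-5.543
  bounce: vy ← 0.53·5.543 = 2.938
Arc 3: start y=0.000, vy=2.938 → t=0.599, apex=0.440, x_land=25.856, impact vy=-2.938
  bounce: vy ← 0.53·2.938 = 1.557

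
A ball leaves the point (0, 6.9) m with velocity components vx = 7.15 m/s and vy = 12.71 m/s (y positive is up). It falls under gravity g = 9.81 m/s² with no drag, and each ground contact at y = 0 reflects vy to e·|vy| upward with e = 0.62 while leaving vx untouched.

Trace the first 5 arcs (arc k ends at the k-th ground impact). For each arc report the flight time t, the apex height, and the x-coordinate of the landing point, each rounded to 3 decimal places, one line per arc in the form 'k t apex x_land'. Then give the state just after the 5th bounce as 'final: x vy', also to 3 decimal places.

1 3.052 15.134 21.823
2 2.178 5.817 37.396
3 1.350 2.236 47.051
4 0.837 0.860 53.038
5 0.519 0.330 56.749
final: 56.749 1.579

Arc 1: start y=6.900, vy=12.710 → t=3.052, apex=15.134, x_land=21.823, impact vy=-17.231
  bounce: vy ← 0.62·17.231 = 10.683
Arc 2: start y=0.000, vy=10.683 → t=2.178, apex=5.817, x_land=37.396, impact vy=-10.683
  bounce: vy ← 0.62·10.683 = 6.624
Arc 3: start y=0.000, vy=6.624 → t=1.350, apex=2.236, x_land=47.051, impact vy=-6.624
  bounce: vy ← 0.62·6.624 = 4.107
Arc 4: start y=0.000, vy=4.107 → t=0.837, apex=0.860, x_land=53.038, impact vy=-4.107
  bounce: vy ← 0.62·4.107 = 2.546
Arc 5: start y=0.000, vy=2.546 → t=0.519, apex=0.330, x_land=56.749, impact vy=-2.546
  bounce: vy ← 0.62·2.546 = 1.579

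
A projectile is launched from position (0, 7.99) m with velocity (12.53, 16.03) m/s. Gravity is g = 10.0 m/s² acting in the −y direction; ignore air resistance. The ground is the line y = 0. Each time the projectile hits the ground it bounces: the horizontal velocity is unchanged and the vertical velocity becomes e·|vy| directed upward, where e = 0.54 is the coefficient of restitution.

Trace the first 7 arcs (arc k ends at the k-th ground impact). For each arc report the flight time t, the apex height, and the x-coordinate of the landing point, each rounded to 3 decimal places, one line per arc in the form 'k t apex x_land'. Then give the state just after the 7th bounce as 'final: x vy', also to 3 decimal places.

Arc 1: start y=7.990, vy=16.030 → t=3.644, apex=20.838, x_land=45.665, impact vy=-20.415
  bounce: vy ← 0.54·20.415 = 11.024
Arc 2: start y=0.000, vy=11.024 → t=2.205, apex=6.076, x_land=73.291, impact vy=-11.024
  bounce: vy ← 0.54·11.024 = 5.953
Arc 3: start y=0.000, vy=5.953 → t=1.191, apex=1.772, x_land=88.209, impact vy=-5.953
  bounce: vy ← 0.54·5.953 = 3.215
Arc 4: start y=0.000, vy=3.215 → t=0.643, apex=0.517, x_land=96.265, impact vy=-3.215
  bounce: vy ← 0.54·3.215 = 1.736
Arc 5: start y=0.000, vy=1.736 → t=0.347, apex=0.151, x_land=100.615, impact vy=-1.736
  bounce: vy ← 0.54·1.736 = 0.937
Arc 6: start y=0.000, vy=0.937 → t=0.187, apex=0.044, x_land=102.964, impact vy=-0.937
  bounce: vy ← 0.54·0.937 = 0.506
Arc 7: start y=0.000, vy=0.506 → t=0.101, apex=0.013, x_land=104.233, impact vy=-0.506
  bounce: vy ← 0.54·0.506 = 0.273

1 3.644 20.838 45.665
2 2.205 6.076 73.291
3 1.191 1.772 88.209
4 0.643 0.517 96.265
5 0.347 0.151 100.615
6 0.187 0.044 102.964
7 0.101 0.013 104.233
final: 104.233 0.273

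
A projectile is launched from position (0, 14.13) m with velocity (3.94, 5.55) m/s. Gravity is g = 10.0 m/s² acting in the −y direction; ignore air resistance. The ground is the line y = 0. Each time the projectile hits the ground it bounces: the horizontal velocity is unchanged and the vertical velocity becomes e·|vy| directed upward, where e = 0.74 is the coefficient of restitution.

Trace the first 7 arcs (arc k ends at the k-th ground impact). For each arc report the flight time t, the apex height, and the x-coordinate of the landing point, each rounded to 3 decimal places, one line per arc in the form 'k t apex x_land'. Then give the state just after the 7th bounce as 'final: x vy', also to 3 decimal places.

Arc 1: start y=14.130, vy=5.550 → t=2.325, apex=15.670, x_land=9.162, impact vy=-17.703
  bounce: vy ← 0.74·17.703 = 13.100
Arc 2: start y=0.000, vy=13.100 → t=2.620, apex=8.581, x_land=19.485, impact vy=-13.100
  bounce: vy ← 0.74·13.100 = 9.694
Arc 3: start y=0.000, vy=9.694 → t=1.939, apex=4.699, x_land=27.124, impact vy=-9.694
  bounce: vy ← 0.74·9.694 = 7.174
Arc 4: start y=0.000, vy=7.174 → t=1.435, apex=2.573, x_land=32.777, impact vy=-7.174
  bounce: vy ← 0.74·7.174 = 5.309
Arc 5: start y=0.000, vy=5.309 → t=1.062, apex=1.409, x_land=36.960, impact vy=-5.309
  bounce: vy ← 0.74·5.309 = 3.928
Arc 6: start y=0.000, vy=3.928 → t=0.786, apex=0.772, x_land=40.056, impact vy=-3.928
  bounce: vy ← 0.74·3.928 = 2.907
Arc 7: start y=0.000, vy=2.907 → t=0.581, apex=0.423, x_land=42.346, impact vy=-2.907
  bounce: vy ← 0.74·2.907 = 2.151

1 2.325 15.670 9.162
2 2.620 8.581 19.485
3 1.939 4.699 27.124
4 1.435 2.573 32.777
5 1.062 1.409 36.960
6 0.786 0.772 40.056
7 0.581 0.423 42.346
final: 42.346 2.151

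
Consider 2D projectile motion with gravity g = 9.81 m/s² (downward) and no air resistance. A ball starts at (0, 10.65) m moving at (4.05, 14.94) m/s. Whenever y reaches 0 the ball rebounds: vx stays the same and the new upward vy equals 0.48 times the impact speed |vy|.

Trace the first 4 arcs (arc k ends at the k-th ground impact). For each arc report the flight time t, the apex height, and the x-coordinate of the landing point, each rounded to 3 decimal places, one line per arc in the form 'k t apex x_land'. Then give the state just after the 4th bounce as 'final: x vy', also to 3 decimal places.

Arc 1: start y=10.650, vy=14.940 → t=3.642, apex=22.026, x_land=14.750, impact vy=-20.788
  bounce: vy ← 0.48·20.788 = 9.978
Arc 2: start y=0.000, vy=9.978 → t=2.034, apex=5.075, x_land=22.989, impact vy=-9.978
  bounce: vy ← 0.48·9.978 = 4.790
Arc 3: start y=0.000, vy=4.790 → t=0.976, apex=1.169, x_land=26.944, impact vy=-4.790
  bounce: vy ← 0.48·4.790 = 2.299
Arc 4: start y=0.000, vy=2.299 → t=0.469, apex=0.269, x_land=28.842, impact vy=-2.299
  bounce: vy ← 0.48·2.299 = 1.104

1 3.642 22.026 14.750
2 2.034 5.075 22.989
3 0.976 1.169 26.944
4 0.469 0.269 28.842
final: 28.842 1.104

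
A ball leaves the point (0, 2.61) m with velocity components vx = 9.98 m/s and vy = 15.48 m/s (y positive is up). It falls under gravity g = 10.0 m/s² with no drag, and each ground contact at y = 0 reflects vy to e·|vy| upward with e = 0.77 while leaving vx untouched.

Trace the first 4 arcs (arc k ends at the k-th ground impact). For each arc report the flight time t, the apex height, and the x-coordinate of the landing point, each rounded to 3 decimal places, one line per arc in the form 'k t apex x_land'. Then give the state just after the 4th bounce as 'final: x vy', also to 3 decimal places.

Arc 1: start y=2.610, vy=15.480 → t=3.256, apex=14.592, x_land=32.498, impact vy=-17.083
  bounce: vy ← 0.77·17.083 = 13.154
Arc 2: start y=0.000, vy=13.154 → t=2.631, apex=8.651, x_land=58.753, impact vy=-13.154
  bounce: vy ← 0.77·13.154 = 10.129
Arc 3: start y=0.000, vy=10.129 → t=2.026, apex=5.129, x_land=78.970, impact vy=-10.129
  bounce: vy ← 0.77·10.129 = 7.799
Arc 4: start y=0.000, vy=7.799 → t=1.560, apex=3.041, x_land=94.537, impact vy=-7.799
  bounce: vy ← 0.77·7.799 = 6.005

1 3.256 14.592 32.498
2 2.631 8.651 58.753
3 2.026 5.129 78.970
4 1.560 3.041 94.537
final: 94.537 6.005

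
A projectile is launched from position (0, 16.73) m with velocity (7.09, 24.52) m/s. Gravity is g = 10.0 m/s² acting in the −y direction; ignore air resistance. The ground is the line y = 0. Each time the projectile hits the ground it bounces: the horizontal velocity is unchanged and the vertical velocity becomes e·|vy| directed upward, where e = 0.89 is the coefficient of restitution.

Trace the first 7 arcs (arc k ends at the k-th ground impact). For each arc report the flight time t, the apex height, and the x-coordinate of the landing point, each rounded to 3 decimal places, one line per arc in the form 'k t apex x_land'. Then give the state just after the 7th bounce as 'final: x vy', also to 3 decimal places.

1 5.511 46.792 39.074
2 5.445 37.064 77.681
3 4.846 29.358 112.041
4 4.313 23.255 142.621
5 3.839 18.420 169.838
6 3.416 14.590 194.061
7 3.041 11.557 215.619
final: 215.619 13.531

Arc 1: start y=16.730, vy=24.520 → t=5.511, apex=46.792, x_land=39.074, impact vy=-30.591
  bounce: vy ← 0.89·30.591 = 27.226
Arc 2: start y=0.000, vy=27.226 → t=5.445, apex=37.064, x_land=77.681, impact vy=-27.226
  bounce: vy ← 0.89·27.226 = 24.231
Arc 3: start y=0.000, vy=24.231 → t=4.846, apex=29.358, x_land=112.041, impact vy=-24.231
  bounce: vy ← 0.89·24.231 = 21.566
Arc 4: start y=0.000, vy=21.566 → t=4.313, apex=23.255, x_land=142.621, impact vy=-21.566
  bounce: vy ← 0.89·21.566 = 19.194
Arc 5: start y=0.000, vy=19.194 → t=3.839, apex=18.420, x_land=169.838, impact vy=-19.194
  bounce: vy ← 0.89·19.194 = 17.082
Arc 6: start y=0.000, vy=17.082 → t=3.416, apex=14.590, x_land=194.061, impact vy=-17.082
  bounce: vy ← 0.89·17.082 = 15.203
Arc 7: start y=0.000, vy=15.203 → t=3.041, apex=11.557, x_land=215.619, impact vy=-15.203
  bounce: vy ← 0.89·15.203 = 13.531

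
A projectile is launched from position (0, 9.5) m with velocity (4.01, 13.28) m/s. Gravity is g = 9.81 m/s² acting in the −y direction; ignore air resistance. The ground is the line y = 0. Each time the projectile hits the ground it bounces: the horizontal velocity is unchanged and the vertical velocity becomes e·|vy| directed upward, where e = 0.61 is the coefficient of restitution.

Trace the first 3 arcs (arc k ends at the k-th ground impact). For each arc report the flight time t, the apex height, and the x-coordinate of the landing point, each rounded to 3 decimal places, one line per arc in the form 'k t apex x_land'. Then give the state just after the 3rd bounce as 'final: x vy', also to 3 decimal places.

1 3.295 18.489 13.214
2 2.369 6.880 22.712
3 1.445 2.560 28.506
final: 28.506 4.323

Arc 1: start y=9.500, vy=13.280 → t=3.295, apex=18.489, x_land=13.214, impact vy=-19.046
  bounce: vy ← 0.61·19.046 = 11.618
Arc 2: start y=0.000, vy=11.618 → t=2.369, apex=6.880, x_land=22.712, impact vy=-11.618
  bounce: vy ← 0.61·11.618 = 7.087
Arc 3: start y=0.000, vy=7.087 → t=1.445, apex=2.560, x_land=28.506, impact vy=-7.087
  bounce: vy ← 0.61·7.087 = 4.323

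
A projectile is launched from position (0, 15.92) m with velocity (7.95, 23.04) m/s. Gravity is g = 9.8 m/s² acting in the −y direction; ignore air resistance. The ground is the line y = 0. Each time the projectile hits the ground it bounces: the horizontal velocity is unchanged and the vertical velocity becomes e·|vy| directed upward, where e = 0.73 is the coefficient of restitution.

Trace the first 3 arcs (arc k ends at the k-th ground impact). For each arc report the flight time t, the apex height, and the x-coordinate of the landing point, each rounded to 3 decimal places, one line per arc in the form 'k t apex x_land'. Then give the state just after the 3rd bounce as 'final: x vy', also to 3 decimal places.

1 5.313 43.004 42.242
2 4.325 22.917 76.628
3 3.157 12.212 101.729
final: 101.729 11.294

Arc 1: start y=15.920, vy=23.040 → t=5.313, apex=43.004, x_land=42.242, impact vy=-29.032
  bounce: vy ← 0.73·29.032 = 21.194
Arc 2: start y=0.000, vy=21.194 → t=4.325, apex=22.917, x_land=76.628, impact vy=-21.194
  bounce: vy ← 0.73·21.194 = 15.471
Arc 3: start y=0.000, vy=15.471 → t=3.157, apex=12.212, x_land=101.729, impact vy=-15.471
  bounce: vy ← 0.73·15.471 = 11.294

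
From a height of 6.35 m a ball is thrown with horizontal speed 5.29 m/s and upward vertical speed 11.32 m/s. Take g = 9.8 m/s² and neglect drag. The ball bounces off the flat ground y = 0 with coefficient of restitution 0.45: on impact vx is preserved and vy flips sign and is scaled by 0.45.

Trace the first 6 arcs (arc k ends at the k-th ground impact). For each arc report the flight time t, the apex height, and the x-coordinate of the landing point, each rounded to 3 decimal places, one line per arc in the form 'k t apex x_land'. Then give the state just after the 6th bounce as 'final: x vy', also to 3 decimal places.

1 2.777 12.888 14.690
2 1.460 2.610 22.411
3 0.657 0.528 25.886
4 0.296 0.107 27.449
5 0.133 0.022 28.153
6 0.060 0.004 28.469
final: 28.469 0.132

Arc 1: start y=6.350, vy=11.320 → t=2.777, apex=12.888, x_land=14.690, impact vy=-15.893
  bounce: vy ← 0.45·15.893 = 7.152
Arc 2: start y=0.000, vy=7.152 → t=1.460, apex=2.610, x_land=22.411, impact vy=-7.152
  bounce: vy ← 0.45·7.152 = 3.218
Arc 3: start y=0.000, vy=3.218 → t=0.657, apex=0.528, x_land=25.886, impact vy=-3.218
  bounce: vy ← 0.45·3.218 = 1.448
Arc 4: start y=0.000, vy=1.448 → t=0.296, apex=0.107, x_land=27.449, impact vy=-1.448
  bounce: vy ← 0.45·1.448 = 0.652
Arc 5: start y=0.000, vy=0.652 → t=0.133, apex=0.022, x_land=28.153, impact vy=-0.652
  bounce: vy ← 0.45·0.652 = 0.293
Arc 6: start y=0.000, vy=0.293 → t=0.060, apex=0.004, x_land=28.469, impact vy=-0.293
  bounce: vy ← 0.45·0.293 = 0.132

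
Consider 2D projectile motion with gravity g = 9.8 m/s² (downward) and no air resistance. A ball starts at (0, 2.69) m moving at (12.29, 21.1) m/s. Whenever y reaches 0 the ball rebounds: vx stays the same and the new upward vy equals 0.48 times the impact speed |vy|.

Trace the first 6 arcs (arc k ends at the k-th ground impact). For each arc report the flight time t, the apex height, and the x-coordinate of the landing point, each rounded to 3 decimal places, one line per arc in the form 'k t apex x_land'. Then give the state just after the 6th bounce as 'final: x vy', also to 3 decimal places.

1 4.430 25.405 54.445
2 2.186 5.853 81.310
3 1.049 1.349 94.205
4 0.504 0.311 100.395
5 0.242 0.072 103.366
6 0.116 0.016 104.792
final: 104.792 0.273

Arc 1: start y=2.690, vy=21.100 → t=4.430, apex=25.405, x_land=54.445, impact vy=-22.314
  bounce: vy ← 0.48·22.314 = 10.711
Arc 2: start y=0.000, vy=10.711 → t=2.186, apex=5.853, x_land=81.310, impact vy=-10.711
  bounce: vy ← 0.48·10.711 = 5.141
Arc 3: start y=0.000, vy=5.141 → t=1.049, apex=1.349, x_land=94.205, impact vy=-5.141
  bounce: vy ← 0.48·5.141 = 2.468
Arc 4: start y=0.000, vy=2.468 → t=0.504, apex=0.311, x_land=100.395, impact vy=-2.468
  bounce: vy ← 0.48·2.468 = 1.185
Arc 5: start y=0.000, vy=1.185 → t=0.242, apex=0.072, x_land=103.366, impact vy=-1.185
  bounce: vy ← 0.48·1.185 = 0.569
Arc 6: start y=0.000, vy=0.569 → t=0.116, apex=0.016, x_land=104.792, impact vy=-0.569
  bounce: vy ← 0.48·0.569 = 0.273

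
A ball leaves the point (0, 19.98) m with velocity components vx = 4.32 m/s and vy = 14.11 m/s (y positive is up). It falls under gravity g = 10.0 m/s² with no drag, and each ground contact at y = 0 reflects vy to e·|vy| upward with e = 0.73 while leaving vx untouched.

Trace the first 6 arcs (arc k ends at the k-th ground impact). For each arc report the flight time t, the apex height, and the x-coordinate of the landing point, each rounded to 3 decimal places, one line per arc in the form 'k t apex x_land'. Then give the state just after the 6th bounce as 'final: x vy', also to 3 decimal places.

Arc 1: start y=19.980, vy=14.110 → t=3.858, apex=29.935, x_land=16.666, impact vy=-24.468
  bounce: vy ← 0.73·24.468 = 17.862
Arc 2: start y=0.000, vy=17.862 → t=3.572, apex=15.952, x_land=32.098, impact vy=-17.862
  bounce: vy ← 0.73·17.862 = 13.039
Arc 3: start y=0.000, vy=13.039 → t=2.608, apex=8.501, x_land=43.364, impact vy=-13.039
  bounce: vy ← 0.73·13.039 = 9.519
Arc 4: start y=0.000, vy=9.519 → t=1.904, apex=4.530, x_land=51.588, impact vy=-9.519
  bounce: vy ← 0.73·9.519 = 6.949
Arc 5: start y=0.000, vy=6.949 → t=1.390, apex=2.414, x_land=57.592, impact vy=-6.949
  bounce: vy ← 0.73·6.949 = 5.072
Arc 6: start y=0.000, vy=5.072 → t=1.014, apex=1.286, x_land=61.974, impact vy=-5.072
  bounce: vy ← 0.73·5.072 = 3.703

1 3.858 29.935 16.666
2 3.572 15.952 32.098
3 2.608 8.501 43.364
4 1.904 4.530 51.588
5 1.390 2.414 57.592
6 1.014 1.286 61.974
final: 61.974 3.703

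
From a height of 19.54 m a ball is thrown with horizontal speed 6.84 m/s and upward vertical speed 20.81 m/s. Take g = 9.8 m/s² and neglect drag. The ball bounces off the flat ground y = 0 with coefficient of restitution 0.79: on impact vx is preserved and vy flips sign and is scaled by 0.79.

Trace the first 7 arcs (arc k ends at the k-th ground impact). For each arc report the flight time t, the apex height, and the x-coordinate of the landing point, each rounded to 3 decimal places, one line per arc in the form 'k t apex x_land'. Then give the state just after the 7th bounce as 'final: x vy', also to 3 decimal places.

1 5.038 41.635 34.463
2 4.606 25.984 65.965
3 3.638 16.217 90.852
4 2.874 10.121 110.513
5 2.271 6.316 126.044
6 1.794 3.942 138.315
7 1.417 2.460 148.008
final: 148.008 5.486

Arc 1: start y=19.540, vy=20.810 → t=5.038, apex=41.635, x_land=34.463, impact vy=-28.566
  bounce: vy ← 0.79·28.566 = 22.567
Arc 2: start y=0.000, vy=22.567 → t=4.606, apex=25.984, x_land=65.965, impact vy=-22.567
  bounce: vy ← 0.79·22.567 = 17.828
Arc 3: start y=0.000, vy=17.828 → t=3.638, apex=16.217, x_land=90.852, impact vy=-17.828
  bounce: vy ← 0.79·17.828 = 14.084
Arc 4: start y=0.000, vy=14.084 → t=2.874, apex=10.121, x_land=110.513, impact vy=-14.084
  bounce: vy ← 0.79·14.084 = 11.127
Arc 5: start y=0.000, vy=11.127 → t=2.271, apex=6.316, x_land=126.044, impact vy=-11.127
  bounce: vy ← 0.79·11.127 = 8.790
Arc 6: start y=0.000, vy=8.790 → t=1.794, apex=3.942, x_land=138.315, impact vy=-8.790
  bounce: vy ← 0.79·8.790 = 6.944
Arc 7: start y=0.000, vy=6.944 → t=1.417, apex=2.460, x_land=148.008, impact vy=-6.944
  bounce: vy ← 0.79·6.944 = 5.486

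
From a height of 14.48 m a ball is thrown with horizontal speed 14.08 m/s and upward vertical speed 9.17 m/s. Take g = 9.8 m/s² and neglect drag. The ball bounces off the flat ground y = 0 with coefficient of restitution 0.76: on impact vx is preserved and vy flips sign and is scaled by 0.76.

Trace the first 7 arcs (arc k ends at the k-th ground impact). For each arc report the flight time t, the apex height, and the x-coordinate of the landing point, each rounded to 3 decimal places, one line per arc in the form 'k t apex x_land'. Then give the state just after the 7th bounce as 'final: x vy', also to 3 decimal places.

Arc 1: start y=14.480, vy=9.170 → t=2.893, apex=18.770, x_land=40.732, impact vy=-19.181
  bounce: vy ← 0.76·19.181 = 14.577
Arc 2: start y=0.000, vy=14.577 → t=2.975, apex=10.842, x_land=82.620, impact vy=-14.577
  bounce: vy ← 0.76·14.577 = 11.079
Arc 3: start y=0.000, vy=11.079 → t=2.261, apex=6.262, x_land=114.454, impact vy=-11.079
  bounce: vy ← 0.76·11.079 = 8.420
Arc 4: start y=0.000, vy=8.420 → t=1.718, apex=3.617, x_land=138.648, impact vy=-8.420
  bounce: vy ← 0.76·8.420 = 6.399
Arc 5: start y=0.000, vy=6.399 → t=1.306, apex=2.089, x_land=157.036, impact vy=-6.399
  bounce: vy ← 0.76·6.399 = 4.863
Arc 6: start y=0.000, vy=4.863 → t=0.993, apex=1.207, x_land=171.010, impact vy=-4.863
  bounce: vy ← 0.76·4.863 = 3.696
Arc 7: start y=0.000, vy=3.696 → t=0.754, apex=0.697, x_land=181.631, impact vy=-3.696
  bounce: vy ← 0.76·3.696 = 2.809

1 2.893 18.770 40.732
2 2.975 10.842 82.620
3 2.261 6.262 114.454
4 1.718 3.617 138.648
5 1.306 2.089 157.036
6 0.993 1.207 171.010
7 0.754 0.697 181.631
final: 181.631 2.809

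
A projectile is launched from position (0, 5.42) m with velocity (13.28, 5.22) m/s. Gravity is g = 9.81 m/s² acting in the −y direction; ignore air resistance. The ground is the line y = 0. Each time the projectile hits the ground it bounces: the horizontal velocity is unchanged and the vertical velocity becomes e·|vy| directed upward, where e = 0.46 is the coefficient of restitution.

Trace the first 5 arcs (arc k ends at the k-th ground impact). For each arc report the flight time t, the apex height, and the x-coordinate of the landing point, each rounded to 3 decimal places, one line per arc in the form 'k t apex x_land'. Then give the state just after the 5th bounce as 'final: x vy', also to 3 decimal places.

Arc 1: start y=5.420, vy=5.220 → t=1.710, apex=6.809, x_land=22.713, impact vy=-11.558
  bounce: vy ← 0.46·11.558 = 5.317
Arc 2: start y=0.000, vy=5.317 → t=1.084, apex=1.441, x_land=37.107, impact vy=-5.317
  bounce: vy ← 0.46·5.317 = 2.446
Arc 3: start y=0.000, vy=2.446 → t=0.499, apex=0.305, x_land=43.729, impact vy=-2.446
  bounce: vy ← 0.46·2.446 = 1.125
Arc 4: start y=0.000, vy=1.125 → t=0.229, apex=0.065, x_land=46.775, impact vy=-1.125
  bounce: vy ← 0.46·1.125 = 0.518
Arc 5: start y=0.000, vy=0.518 → t=0.106, apex=0.014, x_land=48.176, impact vy=-0.518
  bounce: vy ← 0.46·0.518 = 0.238

1 1.710 6.809 22.713
2 1.084 1.441 37.107
3 0.499 0.305 43.729
4 0.229 0.065 46.775
5 0.106 0.014 48.176
final: 48.176 0.238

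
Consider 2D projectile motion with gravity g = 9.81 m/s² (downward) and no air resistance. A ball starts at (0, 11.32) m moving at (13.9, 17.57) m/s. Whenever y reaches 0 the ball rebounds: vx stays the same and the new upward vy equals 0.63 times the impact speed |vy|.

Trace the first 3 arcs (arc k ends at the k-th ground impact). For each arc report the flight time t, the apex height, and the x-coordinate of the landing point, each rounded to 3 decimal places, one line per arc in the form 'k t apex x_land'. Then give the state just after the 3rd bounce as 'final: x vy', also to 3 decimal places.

Arc 1: start y=11.320, vy=17.570 → t=4.140, apex=27.054, x_land=57.540, impact vy=-23.039
  bounce: vy ← 0.63·23.039 = 14.515
Arc 2: start y=0.000, vy=14.515 → t=2.959, apex=10.738, x_land=98.672, impact vy=-14.515
  bounce: vy ← 0.63·14.515 = 9.144
Arc 3: start y=0.000, vy=9.144 → t=1.864, apex=4.262, x_land=124.586, impact vy=-9.144
  bounce: vy ← 0.63·9.144 = 5.761

1 4.140 27.054 57.540
2 2.959 10.738 98.672
3 1.864 4.262 124.586
final: 124.586 5.761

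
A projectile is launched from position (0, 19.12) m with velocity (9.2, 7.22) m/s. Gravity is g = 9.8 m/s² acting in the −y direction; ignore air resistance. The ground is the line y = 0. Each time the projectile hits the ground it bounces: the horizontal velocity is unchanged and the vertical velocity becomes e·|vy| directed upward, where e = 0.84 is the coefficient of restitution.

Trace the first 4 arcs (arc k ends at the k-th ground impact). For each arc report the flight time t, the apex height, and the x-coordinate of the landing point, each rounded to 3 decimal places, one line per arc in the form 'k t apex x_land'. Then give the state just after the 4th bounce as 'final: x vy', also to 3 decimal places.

Arc 1: start y=19.120, vy=7.220 → t=2.845, apex=21.780, x_land=26.174, impact vy=-20.661
  bounce: vy ← 0.84·20.661 = 17.355
Arc 2: start y=0.000, vy=17.355 → t=3.542, apex=15.368, x_land=58.760, impact vy=-17.355
  bounce: vy ← 0.84·17.355 = 14.578
Arc 3: start y=0.000, vy=14.578 → t=2.975, apex=10.843, x_land=86.131, impact vy=-14.578
  bounce: vy ← 0.84·14.578 = 12.246
Arc 4: start y=0.000, vy=12.246 → t=2.499, apex=7.651, x_land=109.124, impact vy=-12.246
  bounce: vy ← 0.84·12.246 = 10.287

1 2.845 21.780 26.174
2 3.542 15.368 58.760
3 2.975 10.843 86.131
4 2.499 7.651 109.124
final: 109.124 10.287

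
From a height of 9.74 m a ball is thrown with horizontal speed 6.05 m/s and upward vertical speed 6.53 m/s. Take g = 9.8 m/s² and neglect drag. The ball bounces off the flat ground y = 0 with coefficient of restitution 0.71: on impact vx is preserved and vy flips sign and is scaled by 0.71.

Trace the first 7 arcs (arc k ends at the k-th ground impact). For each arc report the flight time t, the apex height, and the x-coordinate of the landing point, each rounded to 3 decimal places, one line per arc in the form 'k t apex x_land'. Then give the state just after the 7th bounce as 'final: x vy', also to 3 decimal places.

1 2.226 11.916 13.466
2 2.214 6.007 26.863
3 1.572 3.028 36.374
4 1.116 1.526 43.128
5 0.793 0.769 47.923
6 0.563 0.388 51.327
7 0.400 0.196 53.744
final: 53.744 1.390

Arc 1: start y=9.740, vy=6.530 → t=2.226, apex=11.916, x_land=13.466, impact vy=-15.282
  bounce: vy ← 0.71·15.282 = 10.850
Arc 2: start y=0.000, vy=10.850 → t=2.214, apex=6.007, x_land=26.863, impact vy=-10.850
  bounce: vy ← 0.71·10.850 = 7.704
Arc 3: start y=0.000, vy=7.704 → t=1.572, apex=3.028, x_land=36.374, impact vy=-7.704
  bounce: vy ← 0.71·7.704 = 5.470
Arc 4: start y=0.000, vy=5.470 → t=1.116, apex=1.526, x_land=43.128, impact vy=-5.470
  bounce: vy ← 0.71·5.470 = 3.883
Arc 5: start y=0.000, vy=3.883 → t=0.793, apex=0.769, x_land=47.923, impact vy=-3.883
  bounce: vy ← 0.71·3.883 = 2.757
Arc 6: start y=0.000, vy=2.757 → t=0.563, apex=0.388, x_land=51.327, impact vy=-2.757
  bounce: vy ← 0.71·2.757 = 1.958
Arc 7: start y=0.000, vy=1.958 → t=0.400, apex=0.196, x_land=53.744, impact vy=-1.958
  bounce: vy ← 0.71·1.958 = 1.390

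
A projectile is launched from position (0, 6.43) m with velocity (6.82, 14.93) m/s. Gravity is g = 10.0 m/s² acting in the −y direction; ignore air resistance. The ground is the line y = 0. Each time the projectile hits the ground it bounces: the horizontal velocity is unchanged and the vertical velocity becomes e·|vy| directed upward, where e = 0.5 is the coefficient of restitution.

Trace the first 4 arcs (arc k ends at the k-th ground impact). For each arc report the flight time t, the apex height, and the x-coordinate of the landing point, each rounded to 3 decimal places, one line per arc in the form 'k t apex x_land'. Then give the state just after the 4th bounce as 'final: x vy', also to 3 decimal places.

1 3.368 17.575 22.969
2 1.875 4.394 35.755
3 0.937 1.098 42.148
4 0.469 0.275 45.345
final: 45.345 1.172

Arc 1: start y=6.430, vy=14.930 → t=3.368, apex=17.575, x_land=22.969, impact vy=-18.748
  bounce: vy ← 0.5·18.748 = 9.374
Arc 2: start y=0.000, vy=9.374 → t=1.875, apex=4.394, x_land=35.755, impact vy=-9.374
  bounce: vy ← 0.5·9.374 = 4.687
Arc 3: start y=0.000, vy=4.687 → t=0.937, apex=1.098, x_land=42.148, impact vy=-4.687
  bounce: vy ← 0.5·4.687 = 2.344
Arc 4: start y=0.000, vy=2.344 → t=0.469, apex=0.275, x_land=45.345, impact vy=-2.344
  bounce: vy ← 0.5·2.344 = 1.172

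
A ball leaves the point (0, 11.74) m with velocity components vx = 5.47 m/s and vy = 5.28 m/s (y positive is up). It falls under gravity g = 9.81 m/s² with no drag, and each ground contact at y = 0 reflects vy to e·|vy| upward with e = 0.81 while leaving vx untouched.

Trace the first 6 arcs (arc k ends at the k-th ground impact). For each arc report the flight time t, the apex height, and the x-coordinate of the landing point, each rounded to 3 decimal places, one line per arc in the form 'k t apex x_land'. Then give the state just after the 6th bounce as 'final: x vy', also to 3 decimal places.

Arc 1: start y=11.740, vy=5.280 → t=2.176, apex=13.161, x_land=11.904, impact vy=-16.069
  bounce: vy ← 0.81·16.069 = 13.016
Arc 2: start y=0.000, vy=13.016 → t=2.654, apex=8.635, x_land=26.419, impact vy=-13.016
  bounce: vy ← 0.81·13.016 = 10.543
Arc 3: start y=0.000, vy=10.543 → t=2.149, apex=5.665, x_land=38.177, impact vy=-10.543
  bounce: vy ← 0.81·10.543 = 8.540
Arc 4: start y=0.000, vy=8.540 → t=1.741, apex=3.717, x_land=47.700, impact vy=-8.540
  bounce: vy ← 0.81·8.540 = 6.917
Arc 5: start y=0.000, vy=6.917 → t=1.410, apex=2.439, x_land=55.414, impact vy=-6.917
  bounce: vy ← 0.81·6.917 = 5.603
Arc 6: start y=0.000, vy=5.603 → t=1.142, apex=1.600, x_land=61.663, impact vy=-5.603
  bounce: vy ← 0.81·5.603 = 4.538

1 2.176 13.161 11.904
2 2.654 8.635 26.419
3 2.149 5.665 38.177
4 1.741 3.717 47.700
5 1.410 2.439 55.414
6 1.142 1.600 61.663
final: 61.663 4.538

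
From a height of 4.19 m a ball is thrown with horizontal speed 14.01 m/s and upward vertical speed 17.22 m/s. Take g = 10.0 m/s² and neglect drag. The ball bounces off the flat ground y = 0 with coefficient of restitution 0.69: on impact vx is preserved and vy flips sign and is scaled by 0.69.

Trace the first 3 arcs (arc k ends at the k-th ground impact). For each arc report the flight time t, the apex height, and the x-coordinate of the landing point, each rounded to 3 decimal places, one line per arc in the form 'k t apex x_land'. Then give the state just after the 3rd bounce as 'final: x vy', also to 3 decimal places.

Arc 1: start y=4.190, vy=17.220 → t=3.672, apex=19.016, x_land=51.448, impact vy=-19.502
  bounce: vy ← 0.69·19.502 = 13.456
Arc 2: start y=0.000, vy=13.456 → t=2.691, apex=9.054, x_land=89.152, impact vy=-13.456
  bounce: vy ← 0.69·13.456 = 9.285
Arc 3: start y=0.000, vy=9.285 → t=1.857, apex=4.310, x_land=115.169, impact vy=-9.285
  bounce: vy ← 0.69·9.285 = 6.407

1 3.672 19.016 51.448
2 2.691 9.054 89.152
3 1.857 4.310 115.169
final: 115.169 6.407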